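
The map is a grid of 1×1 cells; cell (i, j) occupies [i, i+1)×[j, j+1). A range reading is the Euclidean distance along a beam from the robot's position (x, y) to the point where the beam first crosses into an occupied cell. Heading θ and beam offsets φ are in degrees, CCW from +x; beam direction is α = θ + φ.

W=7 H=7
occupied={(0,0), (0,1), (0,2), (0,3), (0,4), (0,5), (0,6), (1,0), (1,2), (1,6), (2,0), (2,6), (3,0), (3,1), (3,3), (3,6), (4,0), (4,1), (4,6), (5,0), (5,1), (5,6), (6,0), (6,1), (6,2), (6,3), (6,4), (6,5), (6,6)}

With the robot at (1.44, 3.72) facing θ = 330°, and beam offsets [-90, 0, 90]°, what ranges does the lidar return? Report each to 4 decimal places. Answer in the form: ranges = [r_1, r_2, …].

beam 1: φ=-90°, α=240°
  cosα=-0.5000 sinα=-0.8660 | (1,3) | tMaxX 0.8800 tMaxY 0.8314 | tΔX 2.0000 tΔY 1.1547
    t=0.8314 [y] (1,2) — stop
  → r_1 = 0.8314
beam 2: φ=0°, α=330°
  cosα=0.8660 sinα=-0.5000 | (1,3) | tMaxX 0.6466 tMaxY 1.4400 | tΔX 1.1547 tΔY 2.0000
    t=0.6466 [x] (2,3)
    t=1.4400 [y] (2,2)
    t=1.8013 [x] (3,2)
    t=2.9560 [x] (4,2)
    t=3.4400 [y] (4,1) — stop
  → r_2 = 3.4400
beam 3: φ=90°, α=60°
  cosα=0.5000 sinα=0.8660 | (1,3) | tMaxX 1.1200 tMaxY 0.3233 | tΔX 2.0000 tΔY 1.1547
    t=0.3233 [y] (1,4)
    t=1.1200 [x] (2,4)
    t=1.4780 [y] (2,5)
    t=2.6327 [y] (2,6) — stop
  → r_3 = 2.6327

ranges = [0.8314, 3.4400, 2.6327]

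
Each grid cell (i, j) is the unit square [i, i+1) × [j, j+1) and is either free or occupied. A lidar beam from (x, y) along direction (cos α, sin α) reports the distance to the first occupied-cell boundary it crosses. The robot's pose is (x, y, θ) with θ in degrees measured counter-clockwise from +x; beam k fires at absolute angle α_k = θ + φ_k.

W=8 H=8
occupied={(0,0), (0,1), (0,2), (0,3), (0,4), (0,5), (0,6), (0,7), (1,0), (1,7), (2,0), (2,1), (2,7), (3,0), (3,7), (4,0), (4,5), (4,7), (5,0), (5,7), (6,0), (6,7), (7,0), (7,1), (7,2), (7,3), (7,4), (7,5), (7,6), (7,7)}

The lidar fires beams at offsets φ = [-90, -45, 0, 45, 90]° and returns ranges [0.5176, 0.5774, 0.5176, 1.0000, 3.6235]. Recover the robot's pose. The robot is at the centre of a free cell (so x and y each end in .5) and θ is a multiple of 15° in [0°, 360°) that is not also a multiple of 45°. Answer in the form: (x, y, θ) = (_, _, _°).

Enumerate (i+0.5, j+0.5, θ) over the 34 free cells and 16 admissible headings. For each, cast all 5 beams and compare to the given ranges.
  (3.5, 3.5, 285°): beam 1 = 2.5882 ≠ 0.5176 ✗
  (5.5, 6.5, 195°): beam 2 = 1.0000 ≠ 0.5774 ✗
  (2.5, 3.5, 300°): beam 1 = 1.7321 ≠ 0.5176 ✗
  …
  (3.5, 1.5, 285°): r_1=0.5176, r_2=0.5774, r_3=0.5176, r_4=1.0000, r_5=3.6235 — all match ✓
Unique over the lattice → pose = (3.5, 1.5, 285°).

(x, y, θ) = (3.5, 1.5, 285°)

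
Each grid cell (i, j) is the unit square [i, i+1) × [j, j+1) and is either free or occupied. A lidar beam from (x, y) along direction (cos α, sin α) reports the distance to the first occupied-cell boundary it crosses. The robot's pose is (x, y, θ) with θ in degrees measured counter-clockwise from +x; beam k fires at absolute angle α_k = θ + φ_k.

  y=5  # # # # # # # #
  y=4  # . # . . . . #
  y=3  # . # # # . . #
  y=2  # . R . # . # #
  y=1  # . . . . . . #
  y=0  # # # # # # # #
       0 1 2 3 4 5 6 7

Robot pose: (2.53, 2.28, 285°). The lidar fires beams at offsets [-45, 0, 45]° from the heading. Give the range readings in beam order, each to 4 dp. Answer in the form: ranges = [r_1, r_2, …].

beam 1: φ=-45°, α=240°
  direction (-0.5000, -0.8660); cell (2,2); t to first gridline: x 1.0600, y 0.3233 (then +2.0000 / +1.1547)
    (2,1) via y @ 0.3233
    (1,1) via x @ 1.0600
    (1,0) via y @ 1.4780  # hit
  → r_1 = 1.4780
beam 2: φ=0°, α=285°
  direction (0.2588, -0.9659); cell (2,2); t to first gridline: x 1.8159, y 0.2899 (then +3.8637 / +1.0353)
    (2,1) via y @ 0.2899
    (2,0) via y @ 1.3252  # hit
  → r_2 = 1.3252
beam 3: φ=45°, α=330°
  direction (0.8660, -0.5000); cell (2,2); t to first gridline: x 0.5427, y 0.5600 (then +1.1547 / +2.0000)
    (3,2) via x @ 0.5427
    (3,1) via y @ 0.5600
    (4,1) via x @ 1.6974
    (4,0) via y @ 2.5600  # hit
  → r_3 = 2.5600

ranges = [1.4780, 1.3252, 2.5600]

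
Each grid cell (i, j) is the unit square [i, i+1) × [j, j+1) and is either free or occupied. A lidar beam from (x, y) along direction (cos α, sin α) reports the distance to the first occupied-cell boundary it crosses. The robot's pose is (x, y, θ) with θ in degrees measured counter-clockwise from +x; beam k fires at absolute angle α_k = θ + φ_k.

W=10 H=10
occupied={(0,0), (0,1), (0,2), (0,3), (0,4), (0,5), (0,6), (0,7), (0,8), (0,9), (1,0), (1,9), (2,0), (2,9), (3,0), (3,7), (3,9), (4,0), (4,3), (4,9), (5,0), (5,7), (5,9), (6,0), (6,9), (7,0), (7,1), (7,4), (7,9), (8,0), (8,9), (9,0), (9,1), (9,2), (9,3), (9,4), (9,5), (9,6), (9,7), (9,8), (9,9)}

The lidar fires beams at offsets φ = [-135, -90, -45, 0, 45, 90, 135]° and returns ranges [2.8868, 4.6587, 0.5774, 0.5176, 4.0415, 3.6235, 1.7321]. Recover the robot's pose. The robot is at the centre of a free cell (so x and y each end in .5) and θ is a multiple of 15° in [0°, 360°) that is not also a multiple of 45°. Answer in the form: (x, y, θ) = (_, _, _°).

(x, y, θ) = (4.5, 2.5, 105°)

Candidates: 59 free-cell centres × 16 headings = 944 poses. Raycast each; keep the one whose scan matches to 4 dp.
  (4.5, 8.5, 105°): beam 1 = 1.0000 ≠ 2.8868 ✗
  (4.5, 4.5, 195°): beam 2 = 2.5882 ≠ 4.6587 ✗
  (6.5, 5.5, 255°): beam 1 = 1.7321 ≠ 2.8868 ✗
  …
  (4.5, 2.5, 105°): r_1=2.8868, r_2=4.6587, r_3=0.5774, r_4=0.5176, r_5=4.0415, r_6=3.6235, r_7=1.7321 — all match ✓
No second candidate reproduces the full scan.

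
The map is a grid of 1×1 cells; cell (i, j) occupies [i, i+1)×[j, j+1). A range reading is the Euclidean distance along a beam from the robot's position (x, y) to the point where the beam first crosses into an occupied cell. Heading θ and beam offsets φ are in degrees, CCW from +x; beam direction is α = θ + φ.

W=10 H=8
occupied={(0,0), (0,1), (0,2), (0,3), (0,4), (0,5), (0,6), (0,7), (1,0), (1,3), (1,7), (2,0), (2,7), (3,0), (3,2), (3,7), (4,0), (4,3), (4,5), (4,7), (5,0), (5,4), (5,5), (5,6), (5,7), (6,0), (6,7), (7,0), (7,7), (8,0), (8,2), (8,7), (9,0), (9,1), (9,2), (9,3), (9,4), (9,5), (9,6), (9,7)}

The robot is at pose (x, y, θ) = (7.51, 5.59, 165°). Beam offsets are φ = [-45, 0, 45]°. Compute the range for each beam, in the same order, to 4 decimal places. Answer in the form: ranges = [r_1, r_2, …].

beam 1: φ=-45°, α=120°
  d=(-0.5000,0.8660)  start (7,5)  tX=1.0200 tY=0.4734  stride 1/|dx|=2.0000 1/|dy|=1.1547
    cross y-line → (7,6), t=0.4734
    cross x-line → (6,6), t=1.0200
    cross y-line → (6,7), t=1.6281 (wall)
  → r_1 = 1.6281
beam 2: φ=0°, α=165°
  d=(-0.9659,0.2588)  start (7,5)  tX=0.5280 tY=1.5841  stride 1/|dx|=1.0353 1/|dy|=3.8637
    cross x-line → (6,5), t=0.5280
    cross x-line → (5,5), t=1.5633 (wall)
  → r_2 = 1.5633
beam 3: φ=45°, α=210°
  d=(-0.8660,-0.5000)  start (7,5)  tX=0.5889 tY=1.1800  stride 1/|dx|=1.1547 1/|dy|=2.0000
    cross x-line → (6,5), t=0.5889
    cross y-line → (6,4), t=1.1800
    cross x-line → (5,4), t=1.7436 (wall)
  → r_3 = 1.7436

ranges = [1.6281, 1.5633, 1.7436]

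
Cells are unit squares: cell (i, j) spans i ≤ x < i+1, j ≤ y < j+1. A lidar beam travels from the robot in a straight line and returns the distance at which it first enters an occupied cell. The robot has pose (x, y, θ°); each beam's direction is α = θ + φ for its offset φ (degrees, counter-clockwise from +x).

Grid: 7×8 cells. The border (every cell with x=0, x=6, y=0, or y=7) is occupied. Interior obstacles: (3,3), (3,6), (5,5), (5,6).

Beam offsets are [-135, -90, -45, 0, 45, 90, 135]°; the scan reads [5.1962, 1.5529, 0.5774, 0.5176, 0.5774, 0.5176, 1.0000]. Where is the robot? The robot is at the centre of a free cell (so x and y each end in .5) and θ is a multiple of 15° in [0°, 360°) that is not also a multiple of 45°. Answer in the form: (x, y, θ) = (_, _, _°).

(x, y, θ) = (1.5, 6.5, 105°)

Enumerate (i+0.5, j+0.5, θ) over the 26 free cells and 16 admissible headings. For each, cast all 7 beams and compare to the given ranges.
  (4.5, 2.5, 75°): beam 1 = 1.7321 ≠ 5.1962 ✗
  (1.5, 3.5, 345°): beam 1 = 0.5774 ≠ 5.1962 ✗
  (5.5, 2.5, 15°): beam 1 = 1.7321 ≠ 5.1962 ✗
  (2.5, 3.5, 120°): beam 1 = 0.5176 ≠ 5.1962 ✗
  …
  (1.5, 6.5, 105°): r_1=5.1962, r_2=1.5529, r_3=0.5774, r_4=0.5176, r_5=0.5774, r_6=0.5176, r_7=1.0000 — all match ✓
Unique over the lattice → pose = (1.5, 6.5, 105°).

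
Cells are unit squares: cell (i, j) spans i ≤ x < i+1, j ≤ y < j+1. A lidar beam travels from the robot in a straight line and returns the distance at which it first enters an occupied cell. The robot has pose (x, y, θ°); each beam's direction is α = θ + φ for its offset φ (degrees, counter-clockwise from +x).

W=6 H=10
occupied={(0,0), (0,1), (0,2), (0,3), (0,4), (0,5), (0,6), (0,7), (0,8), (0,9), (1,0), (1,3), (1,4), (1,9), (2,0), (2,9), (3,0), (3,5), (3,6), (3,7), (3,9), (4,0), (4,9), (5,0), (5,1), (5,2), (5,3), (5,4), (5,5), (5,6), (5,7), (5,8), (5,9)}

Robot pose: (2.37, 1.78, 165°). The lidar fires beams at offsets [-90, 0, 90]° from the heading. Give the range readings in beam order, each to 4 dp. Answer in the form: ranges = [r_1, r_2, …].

beam 1: φ=-90°, α=75°
  direction (0.2588, 0.9659); cell (2,1); t to first gridline: x 2.4341, y 0.2278 (then +3.8637 / +1.0353)
    (2,2) via y @ 0.2278
    (2,3) via y @ 1.2630
    (2,4) via y @ 2.2983
    (3,4) via x @ 2.4341
    (3,5) via y @ 3.3336  # hit
  → r_1 = 3.3336
beam 2: φ=0°, α=165°
  direction (-0.9659, 0.2588); cell (2,1); t to first gridline: x 0.3831, y 0.8500 (then +1.0353 / +3.8637)
    (1,1) via x @ 0.3831
    (1,2) via y @ 0.8500
    (0,2) via x @ 1.4183  # hit
  → r_2 = 1.4183
beam 3: φ=90°, α=255°
  direction (-0.2588, -0.9659); cell (2,1); t to first gridline: x 1.4296, y 0.8075 (then +3.8637 / +1.0353)
    (2,0) via y @ 0.8075  # hit
  → r_3 = 0.8075

ranges = [3.3336, 1.4183, 0.8075]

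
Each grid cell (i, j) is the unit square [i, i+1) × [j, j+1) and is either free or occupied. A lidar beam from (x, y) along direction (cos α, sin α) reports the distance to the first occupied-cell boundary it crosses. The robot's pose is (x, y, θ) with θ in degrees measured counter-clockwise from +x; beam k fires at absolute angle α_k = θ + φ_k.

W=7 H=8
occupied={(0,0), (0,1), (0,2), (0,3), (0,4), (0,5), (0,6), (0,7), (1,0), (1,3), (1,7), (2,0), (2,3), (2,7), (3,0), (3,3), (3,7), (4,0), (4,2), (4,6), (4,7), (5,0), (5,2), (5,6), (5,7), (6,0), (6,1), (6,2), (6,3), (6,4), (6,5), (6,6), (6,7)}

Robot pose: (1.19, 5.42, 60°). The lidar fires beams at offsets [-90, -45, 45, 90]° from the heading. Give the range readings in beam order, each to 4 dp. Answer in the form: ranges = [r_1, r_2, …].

beam 1: φ=-90°, α=330°
  dir = (cos 330°, sin 330°) = (0.8660, -0.5000); from cell (1,5)
  next x-line at t=0.9353, next y-line at t=0.8400; Δt_x=1.1547, Δt_y=2.0000
    y: enter (1,4) at t=0.8400
    x: enter (2,4) at t=0.9353
    x: enter (3,4) at t=2.0900
    y: enter (3,3) at t=2.8400 ← occupied
  → r_1 = 2.8400
beam 2: φ=-45°, α=15°
  dir = (cos 15°, sin 15°) = (0.9659, 0.2588); from cell (1,5)
  next x-line at t=0.8386, next y-line at t=2.2409; Δt_x=1.0353, Δt_y=3.8637
    x: enter (2,5) at t=0.8386
    x: enter (3,5) at t=1.8738
    y: enter (3,6) at t=2.2409
    x: enter (4,6) at t=2.9091 ← occupied
  → r_2 = 2.9091
beam 3: φ=45°, α=105°
  dir = (cos 105°, sin 105°) = (-0.2588, 0.9659); from cell (1,5)
  next x-line at t=0.7341, next y-line at t=0.6005; Δt_x=3.8637, Δt_y=1.0353
    y: enter (1,6) at t=0.6005
    x: enter (0,6) at t=0.7341 ← occupied
  → r_3 = 0.7341
beam 4: φ=90°, α=150°
  dir = (cos 150°, sin 150°) = (-0.8660, 0.5000); from cell (1,5)
  next x-line at t=0.2194, next y-line at t=1.1600; Δt_x=1.1547, Δt_y=2.0000
    x: enter (0,5) at t=0.2194 ← occupied
  → r_4 = 0.2194

ranges = [2.8400, 2.9091, 0.7341, 0.2194]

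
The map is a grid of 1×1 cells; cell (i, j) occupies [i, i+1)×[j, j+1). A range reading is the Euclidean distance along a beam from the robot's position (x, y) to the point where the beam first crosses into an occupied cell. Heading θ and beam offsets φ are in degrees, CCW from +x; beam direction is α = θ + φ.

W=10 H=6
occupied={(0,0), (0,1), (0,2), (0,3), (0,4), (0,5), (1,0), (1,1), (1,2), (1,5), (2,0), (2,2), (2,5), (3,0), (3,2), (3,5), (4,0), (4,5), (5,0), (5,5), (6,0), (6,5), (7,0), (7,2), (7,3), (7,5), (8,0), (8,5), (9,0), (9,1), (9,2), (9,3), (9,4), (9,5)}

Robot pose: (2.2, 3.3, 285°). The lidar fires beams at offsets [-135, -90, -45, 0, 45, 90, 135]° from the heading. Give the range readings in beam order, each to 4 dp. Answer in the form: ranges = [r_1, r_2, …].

beam 1: φ=-135°, α=150°
  cosα=-0.8660 sinα=0.5000 | (2,3) | tMaxX 0.2309 tMaxY 1.4000 | tΔX 1.1547 tΔY 2.0000
    t=0.2309 [x] (1,3)
    t=1.3856 [x] (0,3) — stop
  → r_1 = 1.3856
beam 2: φ=-90°, α=195°
  cosα=-0.9659 sinα=-0.2588 | (2,3) | tMaxX 0.2071 tMaxY 1.1591 | tΔX 1.0353 tΔY 3.8637
    t=0.2071 [x] (1,3)
    t=1.1591 [y] (1,2) — stop
  → r_2 = 1.1591
beam 3: φ=-45°, α=240°
  cosα=-0.5000 sinα=-0.8660 | (2,3) | tMaxX 0.4000 tMaxY 0.3464 | tΔX 2.0000 tΔY 1.1547
    t=0.3464 [y] (2,2) — stop
  → r_3 = 0.3464
beam 4: φ=0°, α=285°
  cosα=0.2588 sinα=-0.9659 | (2,3) | tMaxX 3.0910 tMaxY 0.3106 | tΔX 3.8637 tΔY 1.0353
    t=0.3106 [y] (2,2) — stop
  → r_4 = 0.3106
beam 5: φ=45°, α=330°
  cosα=0.8660 sinα=-0.5000 | (2,3) | tMaxX 0.9238 tMaxY 0.6000 | tΔX 1.1547 tΔY 2.0000
    t=0.6000 [y] (2,2) — stop
  → r_5 = 0.6000
beam 6: φ=90°, α=15°
  cosα=0.9659 sinα=0.2588 | (2,3) | tMaxX 0.8282 tMaxY 2.7046 | tΔX 1.0353 tΔY 3.8637
    t=0.8282 [x] (3,3)
    t=1.8635 [x] (4,3)
    t=2.7046 [y] (4,4)
    t=2.8988 [x] (5,4)
    t=3.9340 [x] (6,4)
    t=4.9693 [x] (7,4)
    t=6.0046 [x] (8,4)
    t=6.5683 [y] (8,5) — stop
  → r_6 = 6.5683
beam 7: φ=135°, α=60°
  cosα=0.5000 sinα=0.8660 | (2,3) | tMaxX 1.6000 tMaxY 0.8083 | tΔX 2.0000 tΔY 1.1547
    t=0.8083 [y] (2,4)
    t=1.6000 [x] (3,4)
    t=1.9630 [y] (3,5) — stop
  → r_7 = 1.9630

ranges = [1.3856, 1.1591, 0.3464, 0.3106, 0.6000, 6.5683, 1.9630]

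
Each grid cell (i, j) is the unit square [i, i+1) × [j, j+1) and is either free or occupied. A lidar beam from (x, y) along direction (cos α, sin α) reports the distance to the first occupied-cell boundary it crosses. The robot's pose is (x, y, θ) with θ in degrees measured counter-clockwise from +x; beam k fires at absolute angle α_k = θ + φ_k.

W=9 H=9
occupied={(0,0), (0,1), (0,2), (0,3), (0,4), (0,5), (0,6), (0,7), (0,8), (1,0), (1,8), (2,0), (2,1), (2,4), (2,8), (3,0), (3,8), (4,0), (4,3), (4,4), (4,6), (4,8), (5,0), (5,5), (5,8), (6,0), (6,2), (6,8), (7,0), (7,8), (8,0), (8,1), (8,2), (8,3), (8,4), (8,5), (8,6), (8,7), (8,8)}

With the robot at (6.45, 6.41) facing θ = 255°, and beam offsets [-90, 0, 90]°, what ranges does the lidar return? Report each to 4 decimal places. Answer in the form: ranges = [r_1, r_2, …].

ranges = [1.5012, 5.6008, 1.6047]

beam 1: φ=-90°, α=165°
  dir = (cos 165°, sin 165°) = (-0.9659, 0.2588); from cell (6,6)
  next x-line at t=0.4659, next y-line at t=2.2796; Δt_x=1.0353, Δt_y=3.8637
    x: enter (5,6) at t=0.4659
    x: enter (4,6) at t=1.5012 ← occupied
  → r_1 = 1.5012
beam 2: φ=0°, α=255°
  dir = (cos 255°, sin 255°) = (-0.2588, -0.9659); from cell (6,6)
  next x-line at t=1.7387, next y-line at t=0.4245; Δt_x=3.8637, Δt_y=1.0353
    y: enter (6,5) at t=0.4245
    y: enter (6,4) at t=1.4597
    x: enter (5,4) at t=1.7387
    y: enter (5,3) at t=2.4950
    y: enter (5,2) at t=3.5303
    y: enter (5,1) at t=4.5656
    y: enter (5,0) at t=5.6008 ← occupied
  → r_2 = 5.6008
beam 3: φ=90°, α=345°
  dir = (cos 345°, sin 345°) = (0.9659, -0.2588); from cell (6,6)
  next x-line at t=0.5694, next y-line at t=1.5841; Δt_x=1.0353, Δt_y=3.8637
    x: enter (7,6) at t=0.5694
    y: enter (7,5) at t=1.5841
    x: enter (8,5) at t=1.6047 ← occupied
  → r_3 = 1.6047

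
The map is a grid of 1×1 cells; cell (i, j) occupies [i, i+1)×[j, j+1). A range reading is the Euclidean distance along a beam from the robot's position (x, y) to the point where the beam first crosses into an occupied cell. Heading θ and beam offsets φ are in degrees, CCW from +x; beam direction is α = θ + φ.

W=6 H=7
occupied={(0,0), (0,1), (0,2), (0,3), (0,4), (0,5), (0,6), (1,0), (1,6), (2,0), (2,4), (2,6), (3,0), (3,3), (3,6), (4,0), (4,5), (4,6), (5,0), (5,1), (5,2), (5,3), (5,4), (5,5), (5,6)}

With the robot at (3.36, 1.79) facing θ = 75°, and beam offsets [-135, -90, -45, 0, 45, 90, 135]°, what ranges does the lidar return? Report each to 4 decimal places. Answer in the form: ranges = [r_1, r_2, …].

beam 1: φ=-135°, α=300°
  d=(0.5000,-0.8660)  start (3,1)  tX=1.2800 tY=0.9122  stride 1/|dx|=2.0000 1/|dy|=1.1547
    cross y-line → (3,0), t=0.9122 (wall)
  → r_1 = 0.9122
beam 2: φ=-90°, α=345°
  d=(0.9659,-0.2588)  start (3,1)  tX=0.6626 tY=3.0523  stride 1/|dx|=1.0353 1/|dy|=3.8637
    cross x-line → (4,1), t=0.6626
    cross x-line → (5,1), t=1.6979 (wall)
  → r_2 = 1.6979
beam 3: φ=-45°, α=30°
  d=(0.8660,0.5000)  start (3,1)  tX=0.7390 tY=0.4200  stride 1/|dx|=1.1547 1/|dy|=2.0000
    cross y-line → (3,2), t=0.4200
    cross x-line → (4,2), t=0.7390
    cross x-line → (5,2), t=1.8937 (wall)
  → r_3 = 1.8937
beam 4: φ=0°, α=75°
  d=(0.2588,0.9659)  start (3,1)  tX=2.4728 tY=0.2174  stride 1/|dx|=3.8637 1/|dy|=1.0353
    cross y-line → (3,2), t=0.2174
    cross y-line → (3,3), t=1.2527 (wall)
  → r_4 = 1.2527
beam 5: φ=45°, α=120°
  d=(-0.5000,0.8660)  start (3,1)  tX=0.7200 tY=0.2425  stride 1/|dx|=2.0000 1/|dy|=1.1547
    cross y-line → (3,2), t=0.2425
    cross x-line → (2,2), t=0.7200
    cross y-line → (2,3), t=1.3972
    cross y-line → (2,4), t=2.5519 (wall)
  → r_5 = 2.5519
beam 6: φ=90°, α=165°
  d=(-0.9659,0.2588)  start (3,1)  tX=0.3727 tY=0.8114  stride 1/|dx|=1.0353 1/|dy|=3.8637
    cross x-line → (2,1), t=0.3727
    cross y-line → (2,2), t=0.8114
    cross x-line → (1,2), t=1.4080
    cross x-line → (0,2), t=2.4433 (wall)
  → r_6 = 2.4433
beam 7: φ=135°, α=210°
  d=(-0.8660,-0.5000)  start (3,1)  tX=0.4157 tY=1.5800  stride 1/|dx|=1.1547 1/|dy|=2.0000
    cross x-line → (2,1), t=0.4157
    cross x-line → (1,1), t=1.5704
    cross y-line → (1,0), t=1.5800 (wall)
  → r_7 = 1.5800

ranges = [0.9122, 1.6979, 1.8937, 1.2527, 2.5519, 2.4433, 1.5800]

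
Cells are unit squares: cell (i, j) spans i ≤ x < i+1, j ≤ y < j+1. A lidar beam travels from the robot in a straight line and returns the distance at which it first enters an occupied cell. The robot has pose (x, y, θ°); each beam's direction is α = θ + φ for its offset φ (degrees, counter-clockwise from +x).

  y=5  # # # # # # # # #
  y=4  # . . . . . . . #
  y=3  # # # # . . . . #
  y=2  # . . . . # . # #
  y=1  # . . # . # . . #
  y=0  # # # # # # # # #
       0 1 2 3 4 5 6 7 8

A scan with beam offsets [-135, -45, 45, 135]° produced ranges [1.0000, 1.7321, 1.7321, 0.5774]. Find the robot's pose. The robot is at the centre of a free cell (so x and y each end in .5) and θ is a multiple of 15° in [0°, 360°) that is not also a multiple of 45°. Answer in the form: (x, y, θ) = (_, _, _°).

Candidates: 21 free-cell centres × 16 headings = 336 poses. Raycast each; keep the one whose scan matches to 4 dp.
  (3.5, 4.5, 15°): beam 1 = 0.5774 ≠ 1.0000 ✗
  (3.5, 2.5, 345°): beam 1 = 2.8868 ≠ 1.0000 ✗
  (6.5, 1.5, 240°): beam 1 = 3.6235 ≠ 1.0000 ✗
  (7.5, 4.5, 195°): beam 1 = 0.5774 ≠ 1.0000 ✗
  …
  (6.5, 4.5, 285°): r_1=1.0000, r_2=1.7321, r_3=1.7321, r_4=0.5774 — all match ✓
No second candidate reproduces the full scan.

(x, y, θ) = (6.5, 4.5, 285°)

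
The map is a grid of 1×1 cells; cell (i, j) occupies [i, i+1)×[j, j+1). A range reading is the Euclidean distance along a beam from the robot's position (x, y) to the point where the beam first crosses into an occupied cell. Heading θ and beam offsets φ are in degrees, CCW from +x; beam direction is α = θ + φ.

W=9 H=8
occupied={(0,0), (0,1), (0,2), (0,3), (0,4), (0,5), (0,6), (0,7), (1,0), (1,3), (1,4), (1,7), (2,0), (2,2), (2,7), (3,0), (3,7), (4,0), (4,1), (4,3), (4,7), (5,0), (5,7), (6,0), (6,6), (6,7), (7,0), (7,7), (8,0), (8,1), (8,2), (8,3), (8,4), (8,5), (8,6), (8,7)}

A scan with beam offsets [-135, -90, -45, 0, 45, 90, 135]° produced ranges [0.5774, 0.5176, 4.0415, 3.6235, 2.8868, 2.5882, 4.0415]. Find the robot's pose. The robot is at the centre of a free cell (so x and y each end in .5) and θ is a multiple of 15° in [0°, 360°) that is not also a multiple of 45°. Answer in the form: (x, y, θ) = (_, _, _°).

(x, y, θ) = (4.5, 4.5, 15°)

Enumerate (i+0.5, j+0.5, θ) over the 36 free cells and 16 admissible headings. For each, cast all 7 beams and compare to the given ranges.
  (6.5, 1.5, 300°): beam 1 = 1.5529 ≠ 0.5774 ✗
  (7.5, 3.5, 300°): beam 1 = 5.6940 ≠ 0.5774 ✗
  (6.5, 3.5, 75°): beam 1 = 2.8868 ≠ 0.5774 ✗
  (4.5, 4.5, 210°): beam 1 = 2.5882 ≠ 0.5774 ✗
  (7.5, 4.5, 165°): beam 2 = 1.9319 ≠ 0.5176 ✗
  …
  (4.5, 4.5, 15°): r_1=0.5774, r_2=0.5176, r_3=4.0415, r_4=3.6235, r_5=2.8868, r_6=2.5882, r_7=4.0415 — all match ✓
No second candidate reproduces the full scan.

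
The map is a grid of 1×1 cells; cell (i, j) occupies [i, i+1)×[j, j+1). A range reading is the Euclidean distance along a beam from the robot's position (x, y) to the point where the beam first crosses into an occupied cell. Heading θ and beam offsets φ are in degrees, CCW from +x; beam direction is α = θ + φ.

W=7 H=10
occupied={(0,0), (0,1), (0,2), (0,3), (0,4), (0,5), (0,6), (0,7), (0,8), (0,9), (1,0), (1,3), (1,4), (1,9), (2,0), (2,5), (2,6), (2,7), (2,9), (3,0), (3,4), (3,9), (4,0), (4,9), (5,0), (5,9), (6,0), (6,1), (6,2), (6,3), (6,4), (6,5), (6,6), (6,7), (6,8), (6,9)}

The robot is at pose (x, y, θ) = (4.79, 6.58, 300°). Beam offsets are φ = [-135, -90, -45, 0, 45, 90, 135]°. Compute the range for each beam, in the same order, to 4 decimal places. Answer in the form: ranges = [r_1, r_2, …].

ranges = [1.8531, 2.0669, 5.7768, 2.4200, 1.2527, 1.3972, 2.5054]

beam 1: φ=-135°, α=165°
  cosα=-0.9659 sinα=0.2588 | (4,6) | tMaxX 0.8179 tMaxY 1.6228 | tΔX 1.0353 tΔY 3.8637
    t=0.8179 [x] (3,6)
    t=1.6228 [y] (3,7)
    t=1.8531 [x] (2,7) — stop
  → r_1 = 1.8531
beam 2: φ=-90°, α=210°
  cosα=-0.8660 sinα=-0.5000 | (4,6) | tMaxX 0.9122 tMaxY 1.1600 | tΔX 1.1547 tΔY 2.0000
    t=0.9122 [x] (3,6)
    t=1.1600 [y] (3,5)
    t=2.0669 [x] (2,5) — stop
  → r_2 = 2.0669
beam 3: φ=-45°, α=255°
  cosα=-0.2588 sinα=-0.9659 | (4,6) | tMaxX 3.0523 tMaxY 0.6005 | tΔX 3.8637 tΔY 1.0353
    t=0.6005 [y] (4,5)
    t=1.6357 [y] (4,4)
    t=2.6710 [y] (4,3)
    t=3.0523 [x] (3,3)
    t=3.7063 [y] (3,2)
    t=4.7416 [y] (3,1)
    t=5.7768 [y] (3,0) — stop
  → r_3 = 5.7768
beam 4: φ=0°, α=300°
  cosα=0.5000 sinα=-0.8660 | (4,6) | tMaxX 0.4200 tMaxY 0.6697 | tΔX 2.0000 tΔY 1.1547
    t=0.4200 [x] (5,6)
    t=0.6697 [y] (5,5)
    t=1.8244 [y] (5,4)
    t=2.4200 [x] (6,4) — stop
  → r_4 = 2.4200
beam 5: φ=45°, α=345°
  cosα=0.9659 sinα=-0.2588 | (4,6) | tMaxX 0.2174 tMaxY 2.2409 | tΔX 1.0353 tΔY 3.8637
    t=0.2174 [x] (5,6)
    t=1.2527 [x] (6,6) — stop
  → r_5 = 1.2527
beam 6: φ=90°, α=30°
  cosα=0.8660 sinα=0.5000 | (4,6) | tMaxX 0.2425 tMaxY 0.8400 | tΔX 1.1547 tΔY 2.0000
    t=0.2425 [x] (5,6)
    t=0.8400 [y] (5,7)
    t=1.3972 [x] (6,7) — stop
  → r_6 = 1.3972
beam 7: φ=135°, α=75°
  cosα=0.2588 sinα=0.9659 | (4,6) | tMaxX 0.8114 tMaxY 0.4348 | tΔX 3.8637 tΔY 1.0353
    t=0.4348 [y] (4,7)
    t=0.8114 [x] (5,7)
    t=1.4701 [y] (5,8)
    t=2.5054 [y] (5,9) — stop
  → r_7 = 2.5054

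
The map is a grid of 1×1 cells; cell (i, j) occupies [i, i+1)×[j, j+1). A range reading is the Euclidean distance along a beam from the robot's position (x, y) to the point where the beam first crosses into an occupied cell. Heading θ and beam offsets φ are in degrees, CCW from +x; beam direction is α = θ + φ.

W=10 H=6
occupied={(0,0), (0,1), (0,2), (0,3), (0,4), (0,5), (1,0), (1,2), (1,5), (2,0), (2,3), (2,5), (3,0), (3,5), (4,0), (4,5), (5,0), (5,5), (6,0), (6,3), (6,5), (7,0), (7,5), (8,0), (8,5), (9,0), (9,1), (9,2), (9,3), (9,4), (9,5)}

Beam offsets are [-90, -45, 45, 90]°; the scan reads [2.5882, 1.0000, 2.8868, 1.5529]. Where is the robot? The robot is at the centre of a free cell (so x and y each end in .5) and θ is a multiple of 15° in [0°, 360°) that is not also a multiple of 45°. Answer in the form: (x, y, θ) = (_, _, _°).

Enumerate (i+0.5, j+0.5, θ) over the 29 free cells and 16 admissible headings. For each, cast all 4 beams and compare to the given ranges.
  (4.5, 3.5, 15°): beam 2 = 5.0000 ≠ 1.0000 ✗
  (6.5, 4.5, 165°): beam 1 = 0.5176 ≠ 2.5882 ✗
  (5.5, 1.5, 105°): beam 1 = 3.6235 ≠ 2.5882 ✗
  (2.5, 1.5, 150°): beam 1 = 4.0415 ≠ 2.5882 ✗
  (5.5, 1.5, 300°): beam 1 = 1.0000 ≠ 2.5882 ✗
  …
  (3.5, 2.5, 165°): r_1=2.5882, r_2=1.0000, r_3=2.8868, r_4=1.5529 — all match ✓
Only this pose fits every beam.

(x, y, θ) = (3.5, 2.5, 165°)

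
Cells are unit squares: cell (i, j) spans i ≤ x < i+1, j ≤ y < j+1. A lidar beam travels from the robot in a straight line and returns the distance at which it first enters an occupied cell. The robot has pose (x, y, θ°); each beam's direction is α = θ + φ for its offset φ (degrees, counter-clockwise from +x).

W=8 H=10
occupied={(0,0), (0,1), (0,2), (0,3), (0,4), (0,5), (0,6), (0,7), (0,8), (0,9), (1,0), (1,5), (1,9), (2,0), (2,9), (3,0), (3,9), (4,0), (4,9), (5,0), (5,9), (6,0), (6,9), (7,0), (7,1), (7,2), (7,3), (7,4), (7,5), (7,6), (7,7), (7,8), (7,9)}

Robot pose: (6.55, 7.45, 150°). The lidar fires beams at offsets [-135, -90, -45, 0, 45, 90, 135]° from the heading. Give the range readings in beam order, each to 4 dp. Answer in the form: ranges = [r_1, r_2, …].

ranges = [0.4659, 0.9000, 1.6047, 3.1000, 5.6024, 7.4478, 1.7387]

beam 1: φ=-135°, α=15°
  cosα=0.9659 sinα=0.2588 | (6,7) | tMaxX 0.4659 tMaxY 2.1250 | tΔX 1.0353 tΔY 3.8637
    t=0.4659 [x] (7,7) — stop
  → r_1 = 0.4659
beam 2: φ=-90°, α=60°
  cosα=0.5000 sinα=0.8660 | (6,7) | tMaxX 0.9000 tMaxY 0.6351 | tΔX 2.0000 tΔY 1.1547
    t=0.6351 [y] (6,8)
    t=0.9000 [x] (7,8) — stop
  → r_2 = 0.9000
beam 3: φ=-45°, α=105°
  cosα=-0.2588 sinα=0.9659 | (6,7) | tMaxX 2.1250 tMaxY 0.5694 | tΔX 3.8637 tΔY 1.0353
    t=0.5694 [y] (6,8)
    t=1.6047 [y] (6,9) — stop
  → r_3 = 1.6047
beam 4: φ=0°, α=150°
  cosα=-0.8660 sinα=0.5000 | (6,7) | tMaxX 0.6351 tMaxY 1.1000 | tΔX 1.1547 tΔY 2.0000
    t=0.6351 [x] (5,7)
    t=1.1000 [y] (5,8)
    t=1.7898 [x] (4,8)
    t=2.9445 [x] (3,8)
    t=3.1000 [y] (3,9) — stop
  → r_4 = 3.1000
beam 5: φ=45°, α=195°
  cosα=-0.9659 sinα=-0.2588 | (6,7) | tMaxX 0.5694 tMaxY 1.7387 | tΔX 1.0353 tΔY 3.8637
    t=0.5694 [x] (5,7)
    t=1.6047 [x] (4,7)
    t=1.7387 [y] (4,6)
    t=2.6400 [x] (3,6)
    t=3.6752 [x] (2,6)
    t=4.7105 [x] (1,6)
    t=5.6024 [y] (1,5) — stop
  → r_5 = 5.6024
beam 6: φ=90°, α=240°
  cosα=-0.5000 sinα=-0.8660 | (6,7) | tMaxX 1.1000 tMaxY 0.5196 | tΔX 2.0000 tΔY 1.1547
    t=0.5196 [y] (6,6)
    t=1.1000 [x] (5,6)
    t=1.6743 [y] (5,5)
    t=2.8290 [y] (5,4)
    t=3.1000 [x] (4,4)
    t=3.9837 [y] (4,3)
    t=5.1000 [x] (3,3)
    t=5.1384 [y] (3,2)
    t=6.2931 [y] (3,1)
    t=7.1000 [x] (2,1)
    t=7.4478 [y] (2,0) — stop
  → r_6 = 7.4478
beam 7: φ=135°, α=285°
  cosα=0.2588 sinα=-0.9659 | (6,7) | tMaxX 1.7387 tMaxY 0.4659 | tΔX 3.8637 tΔY 1.0353
    t=0.4659 [y] (6,6)
    t=1.5012 [y] (6,5)
    t=1.7387 [x] (7,5) — stop
  → r_7 = 1.7387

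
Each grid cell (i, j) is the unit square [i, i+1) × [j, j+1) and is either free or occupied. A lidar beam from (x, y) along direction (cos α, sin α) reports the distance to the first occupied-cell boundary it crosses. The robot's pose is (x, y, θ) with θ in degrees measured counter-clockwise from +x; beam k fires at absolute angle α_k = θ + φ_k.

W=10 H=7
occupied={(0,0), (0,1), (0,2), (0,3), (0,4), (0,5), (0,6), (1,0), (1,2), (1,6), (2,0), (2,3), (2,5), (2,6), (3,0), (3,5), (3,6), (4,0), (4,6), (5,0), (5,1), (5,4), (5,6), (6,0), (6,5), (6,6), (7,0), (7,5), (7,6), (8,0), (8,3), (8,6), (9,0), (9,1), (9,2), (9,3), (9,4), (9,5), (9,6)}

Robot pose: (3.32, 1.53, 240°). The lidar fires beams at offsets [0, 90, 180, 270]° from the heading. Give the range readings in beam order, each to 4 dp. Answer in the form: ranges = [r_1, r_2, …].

beam 1: φ=0°, α=240°
  direction (-0.5000, -0.8660); cell (3,1); t to first gridline: x 0.6400, y 0.6120 (then +2.0000 / +1.1547)
    (3,0) via y @ 0.6120  # hit
  → r_1 = 0.6120
beam 2: φ=90°, α=330°
  direction (0.8660, -0.5000); cell (3,1); t to first gridline: x 0.7852, y 1.0600 (then +1.1547 / +2.0000)
    (4,1) via x @ 0.7852
    (4,0) via y @ 1.0600  # hit
  → r_2 = 1.0600
beam 3: φ=180°, α=60°
  direction (0.5000, 0.8660); cell (3,1); t to first gridline: x 1.3600, y 0.5427 (then +2.0000 / +1.1547)
    (3,2) via y @ 0.5427
    (4,2) via x @ 1.3600
    (4,3) via y @ 1.6974
    (4,4) via y @ 2.8521
    (5,4) via x @ 3.3600  # hit
  → r_3 = 3.3600
beam 4: φ=270°, α=150°
  direction (-0.8660, 0.5000); cell (3,1); t to first gridline: x 0.3695, y 0.9400 (then +1.1547 / +2.0000)
    (2,1) via x @ 0.3695
    (2,2) via y @ 0.9400
    (1,2) via x @ 1.5242  # hit
  → r_4 = 1.5242

ranges = [0.6120, 1.0600, 3.3600, 1.5242]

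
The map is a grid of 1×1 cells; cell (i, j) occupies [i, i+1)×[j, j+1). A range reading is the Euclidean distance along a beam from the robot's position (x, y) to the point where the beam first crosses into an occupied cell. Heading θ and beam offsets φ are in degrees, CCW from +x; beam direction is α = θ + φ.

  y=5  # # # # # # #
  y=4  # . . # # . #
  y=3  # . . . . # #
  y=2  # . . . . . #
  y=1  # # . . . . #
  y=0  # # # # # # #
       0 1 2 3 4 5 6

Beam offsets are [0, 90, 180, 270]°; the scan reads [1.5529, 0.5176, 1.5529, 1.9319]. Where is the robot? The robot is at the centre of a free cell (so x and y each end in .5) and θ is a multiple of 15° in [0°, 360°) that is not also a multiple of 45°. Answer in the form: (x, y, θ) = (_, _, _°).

Candidates: 16 free-cell centres × 16 headings = 256 poses. Raycast each; keep the one whose scan matches to 4 dp.
  (1.5, 4.5, 75°): beam 1 = 0.5176 ≠ 1.5529 ✗
  (2.5, 1.5, 300°): beam 1 = 0.5774 ≠ 1.5529 ✗
  (4.5, 3.5, 75°): beam 1 = 0.5176 ≠ 1.5529 ✗
  (5.5, 2.5, 120°): beam 1 = 0.5774 ≠ 1.5529 ✗
  …
  (1.5, 3.5, 105°): r_1=1.5529, r_2=0.5176, r_3=1.5529, r_4=1.9319 — all match ✓
Only this pose fits every beam.

(x, y, θ) = (1.5, 3.5, 105°)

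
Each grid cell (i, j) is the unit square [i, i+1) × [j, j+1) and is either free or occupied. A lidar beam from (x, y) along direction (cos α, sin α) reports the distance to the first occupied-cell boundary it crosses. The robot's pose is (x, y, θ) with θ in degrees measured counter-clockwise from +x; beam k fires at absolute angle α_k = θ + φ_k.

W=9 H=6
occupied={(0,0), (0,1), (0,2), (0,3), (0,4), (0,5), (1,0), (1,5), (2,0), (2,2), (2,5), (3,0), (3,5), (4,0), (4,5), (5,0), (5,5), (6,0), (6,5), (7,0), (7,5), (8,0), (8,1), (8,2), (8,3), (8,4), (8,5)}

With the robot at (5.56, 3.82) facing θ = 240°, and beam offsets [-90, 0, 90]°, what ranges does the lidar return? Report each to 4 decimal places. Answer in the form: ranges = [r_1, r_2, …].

beam 1: φ=-90°, α=150°
  dir = (cos 150°, sin 150°) = (-0.8660, 0.5000); from cell (5,3)
  next x-line at t=0.6466, next y-line at t=0.3600; Δt_x=1.1547, Δt_y=2.0000
    y: enter (5,4) at t=0.3600
    x: enter (4,4) at t=0.6466
    x: enter (3,4) at t=1.8013
    y: enter (3,5) at t=2.3600 ← occupied
  → r_1 = 2.3600
beam 2: φ=0°, α=240°
  dir = (cos 240°, sin 240°) = (-0.5000, -0.8660); from cell (5,3)
  next x-line at t=1.1200, next y-line at t=0.9469; Δt_x=2.0000, Δt_y=1.1547
    y: enter (5,2) at t=0.9469
    x: enter (4,2) at t=1.1200
    y: enter (4,1) at t=2.1016
    x: enter (3,1) at t=3.1200
    y: enter (3,0) at t=3.2563 ← occupied
  → r_2 = 3.2563
beam 3: φ=90°, α=330°
  dir = (cos 330°, sin 330°) = (0.8660, -0.5000); from cell (5,3)
  next x-line at t=0.5081, next y-line at t=1.6400; Δt_x=1.1547, Δt_y=2.0000
    x: enter (6,3) at t=0.5081
    y: enter (6,2) at t=1.6400
    x: enter (7,2) at t=1.6628
    x: enter (8,2) at t=2.8175 ← occupied
  → r_3 = 2.8175

ranges = [2.3600, 3.2563, 2.8175]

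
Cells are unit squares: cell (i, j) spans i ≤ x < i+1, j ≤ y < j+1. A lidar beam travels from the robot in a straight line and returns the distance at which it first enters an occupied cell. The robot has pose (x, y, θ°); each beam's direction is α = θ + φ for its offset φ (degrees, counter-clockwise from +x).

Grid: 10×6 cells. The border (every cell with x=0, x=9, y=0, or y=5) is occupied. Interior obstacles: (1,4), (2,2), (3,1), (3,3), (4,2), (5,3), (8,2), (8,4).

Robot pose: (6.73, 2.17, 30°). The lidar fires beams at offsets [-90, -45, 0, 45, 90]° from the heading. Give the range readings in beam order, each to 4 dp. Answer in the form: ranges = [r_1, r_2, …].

beam 1: φ=-90°, α=300°
  cosα=0.5000 sinα=-0.8660 | (6,2) | tMaxX 0.5400 tMaxY 0.1963 | tΔX 2.0000 tΔY 1.1547
    t=0.1963 [y] (6,1)
    t=0.5400 [x] (7,1)
    t=1.3510 [y] (7,0) — stop
  → r_1 = 1.3510
beam 2: φ=-45°, α=345°
  cosα=0.9659 sinα=-0.2588 | (6,2) | tMaxX 0.2795 tMaxY 0.6568 | tΔX 1.0353 tΔY 3.8637
    t=0.2795 [x] (7,2)
    t=0.6568 [y] (7,1)
    t=1.3148 [x] (8,1)
    t=2.3501 [x] (9,1) — stop
  → r_2 = 2.3501
beam 3: φ=0°, α=30°
  cosα=0.8660 sinα=0.5000 | (6,2) | tMaxX 0.3118 tMaxY 1.6600 | tΔX 1.1547 tΔY 2.0000
    t=0.3118 [x] (7,2)
    t=1.4665 [x] (8,2) — stop
  → r_3 = 1.4665
beam 4: φ=45°, α=75°
  cosα=0.2588 sinα=0.9659 | (6,2) | tMaxX 1.0432 tMaxY 0.8593 | tΔX 3.8637 tΔY 1.0353
    t=0.8593 [y] (6,3)
    t=1.0432 [x] (7,3)
    t=1.8946 [y] (7,4)
    t=2.9298 [y] (7,5) — stop
  → r_4 = 2.9298
beam 5: φ=90°, α=120°
  cosα=-0.5000 sinα=0.8660 | (6,2) | tMaxX 1.4600 tMaxY 0.9584 | tΔX 2.0000 tΔY 1.1547
    t=0.9584 [y] (6,3)
    t=1.4600 [x] (5,3) — stop
  → r_5 = 1.4600

ranges = [1.3510, 2.3501, 1.4665, 2.9298, 1.4600]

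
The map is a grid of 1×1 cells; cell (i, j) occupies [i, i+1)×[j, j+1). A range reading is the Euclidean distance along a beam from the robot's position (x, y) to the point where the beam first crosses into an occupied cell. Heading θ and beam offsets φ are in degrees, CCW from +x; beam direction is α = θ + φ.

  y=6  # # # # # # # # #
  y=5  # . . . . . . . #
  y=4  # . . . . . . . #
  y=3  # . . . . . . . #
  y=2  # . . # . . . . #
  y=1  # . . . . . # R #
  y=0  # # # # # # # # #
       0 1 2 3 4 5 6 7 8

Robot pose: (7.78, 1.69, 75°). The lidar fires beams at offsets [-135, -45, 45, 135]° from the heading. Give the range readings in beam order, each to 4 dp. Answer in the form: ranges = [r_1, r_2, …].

ranges = [0.4400, 0.2540, 4.9768, 0.9007]

beam 1: φ=-135°, α=300°
  direction (0.5000, -0.8660); cell (7,1); t to first gridline: x 0.4400, y 0.7967 (then +2.0000 / +1.1547)
    (8,1) via x @ 0.4400  # hit
  → r_1 = 0.4400
beam 2: φ=-45°, α=30°
  direction (0.8660, 0.5000); cell (7,1); t to first gridline: x 0.2540, y 0.6200 (then +1.1547 / +2.0000)
    (8,1) via x @ 0.2540  # hit
  → r_2 = 0.2540
beam 3: φ=45°, α=120°
  direction (-0.5000, 0.8660); cell (7,1); t to first gridline: x 1.5600, y 0.3580 (then +2.0000 / +1.1547)
    (7,2) via y @ 0.3580
    (7,3) via y @ 1.5127
    (6,3) via x @ 1.5600
    (6,4) via y @ 2.6674
    (5,4) via x @ 3.5600
    (5,5) via y @ 3.8221
    (5,6) via y @ 4.9768  # hit
  → r_3 = 4.9768
beam 4: φ=135°, α=210°
  direction (-0.8660, -0.5000); cell (7,1); t to first gridline: x 0.9007, y 1.3800 (then +1.1547 / +2.0000)
    (6,1) via x @ 0.9007  # hit
  → r_4 = 0.9007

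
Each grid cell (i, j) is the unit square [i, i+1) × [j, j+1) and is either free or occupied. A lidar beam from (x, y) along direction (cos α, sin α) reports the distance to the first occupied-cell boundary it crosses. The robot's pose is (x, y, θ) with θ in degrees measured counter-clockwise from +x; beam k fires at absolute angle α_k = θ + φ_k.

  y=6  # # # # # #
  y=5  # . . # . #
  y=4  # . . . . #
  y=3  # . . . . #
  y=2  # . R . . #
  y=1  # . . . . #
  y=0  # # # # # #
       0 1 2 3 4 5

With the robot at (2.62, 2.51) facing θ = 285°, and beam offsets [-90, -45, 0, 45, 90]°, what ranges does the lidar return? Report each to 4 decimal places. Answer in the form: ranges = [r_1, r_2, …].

beam 1: φ=-90°, α=195°
  direction (-0.9659, -0.2588); cell (2,2); t to first gridline: x 0.6419, y 1.9705 (then +1.0353 / +3.8637)
    (1,2) via x @ 0.6419
    (0,2) via x @ 1.6771  # hit
  → r_1 = 1.6771
beam 2: φ=-45°, α=240°
  direction (-0.5000, -0.8660); cell (2,2); t to first gridline: x 1.2400, y 0.5889 (then +2.0000 / +1.1547)
    (2,1) via y @ 0.5889
    (1,1) via x @ 1.2400
    (1,0) via y @ 1.7436  # hit
  → r_2 = 1.7436
beam 3: φ=0°, α=285°
  direction (0.2588, -0.9659); cell (2,2); t to first gridline: x 1.4682, y 0.5280 (then +3.8637 / +1.0353)
    (2,1) via y @ 0.5280
    (3,1) via x @ 1.4682
    (3,0) via y @ 1.5633  # hit
  → r_3 = 1.5633
beam 4: φ=45°, α=330°
  direction (0.8660, -0.5000); cell (2,2); t to first gridline: x 0.4388, y 1.0200 (then +1.1547 / +2.0000)
    (3,2) via x @ 0.4388
    (3,1) via y @ 1.0200
    (4,1) via x @ 1.5935
    (5,1) via x @ 2.7482  # hit
  → r_4 = 2.7482
beam 5: φ=90°, α=15°
  direction (0.9659, 0.2588); cell (2,2); t to first gridline: x 0.3934, y 1.8932 (then +1.0353 / +3.8637)
    (3,2) via x @ 0.3934
    (4,2) via x @ 1.4287
    (4,3) via y @ 1.8932
    (5,3) via x @ 2.4640  # hit
  → r_5 = 2.4640

ranges = [1.6771, 1.7436, 1.5633, 2.7482, 2.4640]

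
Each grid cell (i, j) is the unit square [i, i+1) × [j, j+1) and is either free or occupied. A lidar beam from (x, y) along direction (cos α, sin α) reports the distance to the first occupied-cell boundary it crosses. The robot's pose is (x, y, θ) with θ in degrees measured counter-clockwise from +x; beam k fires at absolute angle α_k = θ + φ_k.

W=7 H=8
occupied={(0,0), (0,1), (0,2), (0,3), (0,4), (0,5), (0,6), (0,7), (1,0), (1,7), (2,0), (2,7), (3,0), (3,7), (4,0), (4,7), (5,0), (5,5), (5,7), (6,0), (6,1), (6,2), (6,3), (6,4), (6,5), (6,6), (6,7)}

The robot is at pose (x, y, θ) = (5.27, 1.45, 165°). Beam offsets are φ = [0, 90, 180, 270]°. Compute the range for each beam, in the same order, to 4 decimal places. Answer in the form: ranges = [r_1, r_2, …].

ranges = [4.4206, 0.4659, 0.7558, 2.8205]

beam 1: φ=0°, α=165°
  dir = (cos 165°, sin 165°) = (-0.9659, 0.2588); from cell (5,1)
  next x-line at t=0.2795, next y-line at t=2.1250; Δt_x=1.0353, Δt_y=3.8637
    x: enter (4,1) at t=0.2795
    x: enter (3,1) at t=1.3148
    y: enter (3,2) at t=2.1250
    x: enter (2,2) at t=2.3501
    x: enter (1,2) at t=3.3854
    x: enter (0,2) at t=4.4206 ← occupied
  → r_1 = 4.4206
beam 2: φ=90°, α=255°
  dir = (cos 255°, sin 255°) = (-0.2588, -0.9659); from cell (5,1)
  next x-line at t=1.0432, next y-line at t=0.4659; Δt_x=3.8637, Δt_y=1.0353
    y: enter (5,0) at t=0.4659 ← occupied
  → r_2 = 0.4659
beam 3: φ=180°, α=345°
  dir = (cos 345°, sin 345°) = (0.9659, -0.2588); from cell (5,1)
  next x-line at t=0.7558, next y-line at t=1.7387; Δt_x=1.0353, Δt_y=3.8637
    x: enter (6,1) at t=0.7558 ← occupied
  → r_3 = 0.7558
beam 4: φ=270°, α=75°
  dir = (cos 75°, sin 75°) = (0.2588, 0.9659); from cell (5,1)
  next x-line at t=2.8205, next y-line at t=0.5694; Δt_x=3.8637, Δt_y=1.0353
    y: enter (5,2) at t=0.5694
    y: enter (5,3) at t=1.6047
    y: enter (5,4) at t=2.6400
    x: enter (6,4) at t=2.8205 ← occupied
  → r_4 = 2.8205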